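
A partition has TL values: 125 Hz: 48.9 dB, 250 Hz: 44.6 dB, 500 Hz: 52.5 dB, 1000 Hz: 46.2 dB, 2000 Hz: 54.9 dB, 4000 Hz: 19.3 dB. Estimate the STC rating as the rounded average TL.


Given TL values at each frequency:
  125 Hz: 48.9 dB
  250 Hz: 44.6 dB
  500 Hz: 52.5 dB
  1000 Hz: 46.2 dB
  2000 Hz: 54.9 dB
  4000 Hz: 19.3 dB
Formula: STC ~ round(average of TL values)
Sum = 48.9 + 44.6 + 52.5 + 46.2 + 54.9 + 19.3 = 266.4
Average = 266.4 / 6 = 44.4
Rounded: 44

44


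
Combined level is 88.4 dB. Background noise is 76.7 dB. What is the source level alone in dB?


Given values:
  L_total = 88.4 dB, L_bg = 76.7 dB
Formula: L_source = 10 * log10(10^(L_total/10) - 10^(L_bg/10))
Convert to linear:
  10^(88.4/10) = 691830970.9189
  10^(76.7/10) = 46773514.1287
Difference: 691830970.9189 - 46773514.1287 = 645057456.7902
L_source = 10 * log10(645057456.7902) = 88.1

88.1 dB


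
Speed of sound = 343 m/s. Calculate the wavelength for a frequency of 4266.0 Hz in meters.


Given values:
  c = 343 m/s, f = 4266.0 Hz
Formula: lambda = c / f
lambda = 343 / 4266.0
lambda = 0.0804

0.0804 m


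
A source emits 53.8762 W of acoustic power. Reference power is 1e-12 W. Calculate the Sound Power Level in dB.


Given values:
  W = 53.8762 W
  W_ref = 1e-12 W
Formula: SWL = 10 * log10(W / W_ref)
Compute ratio: W / W_ref = 53876200000000
Compute log10: log10(53876200000000) = 13.731397
Multiply: SWL = 10 * 13.731397 = 137.31

137.31 dB


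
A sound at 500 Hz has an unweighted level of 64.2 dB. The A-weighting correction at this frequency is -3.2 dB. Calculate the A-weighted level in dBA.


Given values:
  SPL = 64.2 dB
  A-weighting at 500 Hz = -3.2 dB
Formula: L_A = SPL + A_weight
L_A = 64.2 + (-3.2)
L_A = 61.0

61.0 dBA


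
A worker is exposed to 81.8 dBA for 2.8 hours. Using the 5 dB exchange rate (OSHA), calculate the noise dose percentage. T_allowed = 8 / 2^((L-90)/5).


Given values:
  L = 81.8 dBA, T = 2.8 hours
Formula: T_allowed = 8 / 2^((L - 90) / 5)
Compute exponent: (81.8 - 90) / 5 = -1.64
Compute 2^(-1.64) = 0.320856
T_allowed = 8 / 0.320856 = 24.933303 hours
Dose = (T / T_allowed) * 100
Dose = (2.8 / 24.933303) * 100 = 11.23

11.23 %


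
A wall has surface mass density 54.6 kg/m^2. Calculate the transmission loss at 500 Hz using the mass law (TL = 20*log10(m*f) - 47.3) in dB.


Given values:
  m = 54.6 kg/m^2, f = 500 Hz
Formula: TL = 20 * log10(m * f) - 47.3
Compute m * f = 54.6 * 500 = 27300.0
Compute log10(27300.0) = 4.436163
Compute 20 * 4.436163 = 88.7233
TL = 88.7233 - 47.3 = 41.42

41.42 dB


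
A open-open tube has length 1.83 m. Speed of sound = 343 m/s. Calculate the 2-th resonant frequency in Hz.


Given values:
  Tube type: open-open, L = 1.83 m, c = 343 m/s, n = 2
Formula: f_n = n * c / (2 * L)
Compute 2 * L = 2 * 1.83 = 3.66
f = 2 * 343 / 3.66
f = 187.43

187.43 Hz


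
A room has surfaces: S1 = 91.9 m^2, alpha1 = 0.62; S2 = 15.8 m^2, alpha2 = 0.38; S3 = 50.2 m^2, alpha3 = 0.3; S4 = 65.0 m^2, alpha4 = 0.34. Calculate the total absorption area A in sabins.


Given surfaces:
  Surface 1: 91.9 * 0.62 = 56.978
  Surface 2: 15.8 * 0.38 = 6.004
  Surface 3: 50.2 * 0.3 = 15.06
  Surface 4: 65.0 * 0.34 = 22.1
Formula: A = sum(Si * alpha_i)
A = 56.978 + 6.004 + 15.06 + 22.1
A = 100.14

100.14 sabins


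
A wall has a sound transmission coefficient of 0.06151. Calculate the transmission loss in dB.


Given values:
  tau = 0.06151
Formula: TL = 10 * log10(1 / tau)
Compute 1 / tau = 1 / 0.06151 = 16.2575
Compute log10(16.2575) = 1.211054
TL = 10 * 1.211054 = 12.11

12.11 dB


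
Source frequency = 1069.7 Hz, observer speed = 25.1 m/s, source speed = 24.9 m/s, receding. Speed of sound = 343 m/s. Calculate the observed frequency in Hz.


Given values:
  f_s = 1069.7 Hz, v_o = 25.1 m/s, v_s = 24.9 m/s
  Direction: receding
Formula: f_o = f_s * (c - v_o) / (c + v_s)
Numerator: c - v_o = 343 - 25.1 = 317.9
Denominator: c + v_s = 343 + 24.9 = 367.9
f_o = 1069.7 * 317.9 / 367.9 = 924.32

924.32 Hz


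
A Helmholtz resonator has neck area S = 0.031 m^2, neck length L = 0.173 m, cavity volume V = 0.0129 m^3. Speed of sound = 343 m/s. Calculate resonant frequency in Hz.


Given values:
  S = 0.031 m^2, L = 0.173 m, V = 0.0129 m^3, c = 343 m/s
Formula: f = (c / (2*pi)) * sqrt(S / (V * L))
Compute V * L = 0.0129 * 0.173 = 0.0022317
Compute S / (V * L) = 0.031 / 0.0022317 = 13.8908
Compute sqrt(13.8908) = 3.727036
Compute c / (2*pi) = 343 / 6.283185 = 54.590148
f = 54.590148 * 3.727036 = 203.46

203.46 Hz


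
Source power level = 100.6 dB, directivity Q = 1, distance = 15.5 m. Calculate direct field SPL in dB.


Given values:
  Lw = 100.6 dB, Q = 1, r = 15.5 m
Formula: SPL = Lw + 10 * log10(Q / (4 * pi * r^2))
Compute 4 * pi * r^2 = 4 * pi * 15.5^2 = 3019.0705
Compute Q / denom = 1 / 3019.0705 = 0.00033123
Compute 10 * log10(0.00033123) = -34.7987
SPL = 100.6 + (-34.7987) = 65.8

65.8 dB


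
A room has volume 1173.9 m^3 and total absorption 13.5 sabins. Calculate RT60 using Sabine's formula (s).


Given values:
  V = 1173.9 m^3
  A = 13.5 sabins
Formula: RT60 = 0.161 * V / A
Numerator: 0.161 * 1173.9 = 188.9979
RT60 = 188.9979 / 13.5 = 14.0

14.0 s


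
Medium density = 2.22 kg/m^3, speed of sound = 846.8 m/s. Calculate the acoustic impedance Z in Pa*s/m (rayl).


Given values:
  rho = 2.22 kg/m^3
  c = 846.8 m/s
Formula: Z = rho * c
Z = 2.22 * 846.8
Z = 1879.9

1879.9 rayl


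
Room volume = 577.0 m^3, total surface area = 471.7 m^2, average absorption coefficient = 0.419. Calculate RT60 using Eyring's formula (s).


Given values:
  V = 577.0 m^3, S = 471.7 m^2, alpha = 0.419
Formula: RT60 = 0.161 * V / (-S * ln(1 - alpha))
Compute ln(1 - 0.419) = ln(0.581) = -0.543005
Denominator: -471.7 * -0.543005 = 256.1355
Numerator: 0.161 * 577.0 = 92.897
RT60 = 92.897 / 256.1355 = 0.363

0.363 s


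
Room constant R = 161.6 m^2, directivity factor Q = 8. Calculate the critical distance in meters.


Given values:
  R = 161.6 m^2, Q = 8
Formula: d_c = 0.141 * sqrt(Q * R)
Compute Q * R = 8 * 161.6 = 1292.8
Compute sqrt(1292.8) = 35.9555
d_c = 0.141 * 35.9555 = 5.07

5.07 m


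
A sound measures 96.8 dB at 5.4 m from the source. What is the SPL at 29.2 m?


Given values:
  SPL1 = 96.8 dB, r1 = 5.4 m, r2 = 29.2 m
Formula: SPL2 = SPL1 - 20 * log10(r2 / r1)
Compute ratio: r2 / r1 = 29.2 / 5.4 = 5.4074
Compute log10: log10(5.4074) = 0.732988
Compute drop: 20 * 0.732988 = 14.6598
SPL2 = 96.8 - 14.6598 = 82.14

82.14 dB


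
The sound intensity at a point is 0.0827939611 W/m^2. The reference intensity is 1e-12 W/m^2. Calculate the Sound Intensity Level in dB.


Given values:
  I = 0.0827939611 W/m^2
  I_ref = 1e-12 W/m^2
Formula: SIL = 10 * log10(I / I_ref)
Compute ratio: I / I_ref = 82793961100
Compute log10: log10(82793961100) = 10.917999
Multiply: SIL = 10 * 10.917999 = 109.18

109.18 dB


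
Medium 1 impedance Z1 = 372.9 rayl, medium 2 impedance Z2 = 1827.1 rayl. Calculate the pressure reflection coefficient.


Given values:
  Z1 = 372.9 rayl, Z2 = 1827.1 rayl
Formula: R = (Z2 - Z1) / (Z2 + Z1)
Numerator: Z2 - Z1 = 1827.1 - 372.9 = 1454.2
Denominator: Z2 + Z1 = 1827.1 + 372.9 = 2200.0
R = 1454.2 / 2200.0 = 0.661

0.661


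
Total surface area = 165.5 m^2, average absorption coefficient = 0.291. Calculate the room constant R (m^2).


Given values:
  S = 165.5 m^2, alpha = 0.291
Formula: R = S * alpha / (1 - alpha)
Numerator: 165.5 * 0.291 = 48.1605
Denominator: 1 - 0.291 = 0.709
R = 48.1605 / 0.709 = 67.93

67.93 m^2


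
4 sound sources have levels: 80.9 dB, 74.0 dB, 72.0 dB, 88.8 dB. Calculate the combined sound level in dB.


Formula: L_total = 10 * log10( sum(10^(Li/10)) )
  Source 1: 10^(80.9/10) = 123026877.0812
  Source 2: 10^(74.0/10) = 25118864.3151
  Source 3: 10^(72.0/10) = 15848931.9246
  Source 4: 10^(88.8/10) = 758577575.0292
Sum of linear values = 922572248.3501
L_total = 10 * log10(922572248.3501) = 89.65

89.65 dB


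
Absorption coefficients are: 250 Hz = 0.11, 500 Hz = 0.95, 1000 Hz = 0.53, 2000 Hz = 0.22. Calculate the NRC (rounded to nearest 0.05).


Given values:
  a_250 = 0.11, a_500 = 0.95
  a_1000 = 0.53, a_2000 = 0.22
Formula: NRC = (a250 + a500 + a1000 + a2000) / 4
Sum = 0.11 + 0.95 + 0.53 + 0.22 = 1.81
NRC = 1.81 / 4 = 0.4525
Rounded to nearest 0.05: 0.45

0.45


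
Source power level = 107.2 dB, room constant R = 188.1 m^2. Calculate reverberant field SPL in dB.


Given values:
  Lw = 107.2 dB, R = 188.1 m^2
Formula: SPL = Lw + 10 * log10(4 / R)
Compute 4 / R = 4 / 188.1 = 0.021265
Compute 10 * log10(0.021265) = -16.7233
SPL = 107.2 + (-16.7233) = 90.48

90.48 dB


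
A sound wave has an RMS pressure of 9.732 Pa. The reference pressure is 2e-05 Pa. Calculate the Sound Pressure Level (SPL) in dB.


Given values:
  p = 9.732 Pa
  p_ref = 2e-05 Pa
Formula: SPL = 20 * log10(p / p_ref)
Compute ratio: p / p_ref = 9.732 / 2e-05 = 486600
Compute log10: log10(486600) = 5.687172
Multiply: SPL = 20 * 5.687172 = 113.74

113.74 dB


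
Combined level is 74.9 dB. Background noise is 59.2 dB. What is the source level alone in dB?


Given values:
  L_total = 74.9 dB, L_bg = 59.2 dB
Formula: L_source = 10 * log10(10^(L_total/10) - 10^(L_bg/10))
Convert to linear:
  10^(74.9/10) = 30902954.3251
  10^(59.2/10) = 831763.7711
Difference: 30902954.3251 - 831763.7711 = 30071190.554
L_source = 10 * log10(30071190.554) = 74.78

74.78 dB


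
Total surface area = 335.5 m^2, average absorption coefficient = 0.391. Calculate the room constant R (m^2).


Given values:
  S = 335.5 m^2, alpha = 0.391
Formula: R = S * alpha / (1 - alpha)
Numerator: 335.5 * 0.391 = 131.1805
Denominator: 1 - 0.391 = 0.609
R = 131.1805 / 0.609 = 215.4

215.4 m^2


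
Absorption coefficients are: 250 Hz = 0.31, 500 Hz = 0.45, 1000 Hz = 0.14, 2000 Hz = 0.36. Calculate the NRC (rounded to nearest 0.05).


Given values:
  a_250 = 0.31, a_500 = 0.45
  a_1000 = 0.14, a_2000 = 0.36
Formula: NRC = (a250 + a500 + a1000 + a2000) / 4
Sum = 0.31 + 0.45 + 0.14 + 0.36 = 1.26
NRC = 1.26 / 4 = 0.315
Rounded to nearest 0.05: 0.3

0.3


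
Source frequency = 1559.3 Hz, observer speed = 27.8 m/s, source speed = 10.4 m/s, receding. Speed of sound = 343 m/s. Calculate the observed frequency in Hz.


Given values:
  f_s = 1559.3 Hz, v_o = 27.8 m/s, v_s = 10.4 m/s
  Direction: receding
Formula: f_o = f_s * (c - v_o) / (c + v_s)
Numerator: c - v_o = 343 - 27.8 = 315.2
Denominator: c + v_s = 343 + 10.4 = 353.4
f_o = 1559.3 * 315.2 / 353.4 = 1390.75

1390.75 Hz


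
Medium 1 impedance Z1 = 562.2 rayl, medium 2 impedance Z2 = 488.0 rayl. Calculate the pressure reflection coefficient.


Given values:
  Z1 = 562.2 rayl, Z2 = 488.0 rayl
Formula: R = (Z2 - Z1) / (Z2 + Z1)
Numerator: Z2 - Z1 = 488.0 - 562.2 = -74.2
Denominator: Z2 + Z1 = 488.0 + 562.2 = 1050.2
R = -74.2 / 1050.2 = -0.0707

-0.0707


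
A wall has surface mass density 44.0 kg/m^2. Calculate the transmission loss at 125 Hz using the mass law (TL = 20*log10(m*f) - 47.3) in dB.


Given values:
  m = 44.0 kg/m^2, f = 125 Hz
Formula: TL = 20 * log10(m * f) - 47.3
Compute m * f = 44.0 * 125 = 5500.0
Compute log10(5500.0) = 3.740363
Compute 20 * 3.740363 = 74.8073
TL = 74.8073 - 47.3 = 27.51

27.51 dB


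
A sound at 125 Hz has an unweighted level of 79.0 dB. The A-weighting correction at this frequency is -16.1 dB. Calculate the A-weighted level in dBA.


Given values:
  SPL = 79.0 dB
  A-weighting at 125 Hz = -16.1 dB
Formula: L_A = SPL + A_weight
L_A = 79.0 + (-16.1)
L_A = 62.9

62.9 dBA


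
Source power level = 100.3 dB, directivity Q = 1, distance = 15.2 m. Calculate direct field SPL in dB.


Given values:
  Lw = 100.3 dB, Q = 1, r = 15.2 m
Formula: SPL = Lw + 10 * log10(Q / (4 * pi * r^2))
Compute 4 * pi * r^2 = 4 * pi * 15.2^2 = 2903.3343
Compute Q / denom = 1 / 2903.3343 = 0.00034443
Compute 10 * log10(0.00034443) = -34.629
SPL = 100.3 + (-34.629) = 65.67

65.67 dB


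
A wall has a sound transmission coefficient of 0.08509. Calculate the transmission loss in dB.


Given values:
  tau = 0.08509
Formula: TL = 10 * log10(1 / tau)
Compute 1 / tau = 1 / 0.08509 = 11.7523
Compute log10(11.7523) = 1.070123
TL = 10 * 1.070123 = 10.7

10.7 dB


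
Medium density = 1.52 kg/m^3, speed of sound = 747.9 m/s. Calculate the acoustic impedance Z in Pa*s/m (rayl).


Given values:
  rho = 1.52 kg/m^3
  c = 747.9 m/s
Formula: Z = rho * c
Z = 1.52 * 747.9
Z = 1136.81

1136.81 rayl


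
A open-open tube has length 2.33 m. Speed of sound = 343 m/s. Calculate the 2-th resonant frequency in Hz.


Given values:
  Tube type: open-open, L = 2.33 m, c = 343 m/s, n = 2
Formula: f_n = n * c / (2 * L)
Compute 2 * L = 2 * 2.33 = 4.66
f = 2 * 343 / 4.66
f = 147.21

147.21 Hz


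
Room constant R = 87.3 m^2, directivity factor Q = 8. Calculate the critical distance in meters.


Given values:
  R = 87.3 m^2, Q = 8
Formula: d_c = 0.141 * sqrt(Q * R)
Compute Q * R = 8 * 87.3 = 698.4
Compute sqrt(698.4) = 26.4273
d_c = 0.141 * 26.4273 = 3.726

3.726 m


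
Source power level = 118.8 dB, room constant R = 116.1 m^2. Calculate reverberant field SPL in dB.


Given values:
  Lw = 118.8 dB, R = 116.1 m^2
Formula: SPL = Lw + 10 * log10(4 / R)
Compute 4 / R = 4 / 116.1 = 0.034453
Compute 10 * log10(0.034453) = -14.6277
SPL = 118.8 + (-14.6277) = 104.17

104.17 dB


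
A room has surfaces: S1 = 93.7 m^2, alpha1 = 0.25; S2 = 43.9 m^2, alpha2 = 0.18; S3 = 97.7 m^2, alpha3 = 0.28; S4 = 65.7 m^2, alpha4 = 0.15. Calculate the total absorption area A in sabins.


Given surfaces:
  Surface 1: 93.7 * 0.25 = 23.425
  Surface 2: 43.9 * 0.18 = 7.902
  Surface 3: 97.7 * 0.28 = 27.356
  Surface 4: 65.7 * 0.15 = 9.855
Formula: A = sum(Si * alpha_i)
A = 23.425 + 7.902 + 27.356 + 9.855
A = 68.54

68.54 sabins


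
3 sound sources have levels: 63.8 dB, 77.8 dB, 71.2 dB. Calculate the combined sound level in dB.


Formula: L_total = 10 * log10( sum(10^(Li/10)) )
  Source 1: 10^(63.8/10) = 2398832.919
  Source 2: 10^(77.8/10) = 60255958.6074
  Source 3: 10^(71.2/10) = 13182567.3856
Sum of linear values = 75837358.912
L_total = 10 * log10(75837358.912) = 78.8

78.8 dB


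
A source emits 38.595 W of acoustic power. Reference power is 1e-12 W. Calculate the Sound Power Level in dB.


Given values:
  W = 38.595 W
  W_ref = 1e-12 W
Formula: SWL = 10 * log10(W / W_ref)
Compute ratio: W / W_ref = 38595000000000
Compute log10: log10(38595000000000) = 13.586531
Multiply: SWL = 10 * 13.586531 = 135.87

135.87 dB


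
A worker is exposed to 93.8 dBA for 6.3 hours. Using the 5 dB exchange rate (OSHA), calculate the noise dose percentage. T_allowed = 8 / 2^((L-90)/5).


Given values:
  L = 93.8 dBA, T = 6.3 hours
Formula: T_allowed = 8 / 2^((L - 90) / 5)
Compute exponent: (93.8 - 90) / 5 = 0.76
Compute 2^(0.76) = 1.693491
T_allowed = 8 / 1.693491 = 4.72397 hours
Dose = (T / T_allowed) * 100
Dose = (6.3 / 4.72397) * 100 = 133.36

133.36 %


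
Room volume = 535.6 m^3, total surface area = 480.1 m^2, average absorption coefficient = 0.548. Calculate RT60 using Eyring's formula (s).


Given values:
  V = 535.6 m^3, S = 480.1 m^2, alpha = 0.548
Formula: RT60 = 0.161 * V / (-S * ln(1 - alpha))
Compute ln(1 - 0.548) = ln(0.452) = -0.794073
Denominator: -480.1 * -0.794073 = 381.2344
Numerator: 0.161 * 535.6 = 86.2316
RT60 = 86.2316 / 381.2344 = 0.226

0.226 s


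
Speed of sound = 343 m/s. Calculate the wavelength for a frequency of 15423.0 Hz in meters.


Given values:
  c = 343 m/s, f = 15423.0 Hz
Formula: lambda = c / f
lambda = 343 / 15423.0
lambda = 0.0222

0.0222 m


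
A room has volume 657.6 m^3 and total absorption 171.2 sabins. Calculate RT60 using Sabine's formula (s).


Given values:
  V = 657.6 m^3
  A = 171.2 sabins
Formula: RT60 = 0.161 * V / A
Numerator: 0.161 * 657.6 = 105.8736
RT60 = 105.8736 / 171.2 = 0.618

0.618 s


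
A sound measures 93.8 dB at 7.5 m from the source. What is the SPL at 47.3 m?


Given values:
  SPL1 = 93.8 dB, r1 = 7.5 m, r2 = 47.3 m
Formula: SPL2 = SPL1 - 20 * log10(r2 / r1)
Compute ratio: r2 / r1 = 47.3 / 7.5 = 6.3067
Compute log10: log10(6.3067) = 0.799802
Compute drop: 20 * 0.799802 = 15.996
SPL2 = 93.8 - 15.996 = 77.8

77.8 dB


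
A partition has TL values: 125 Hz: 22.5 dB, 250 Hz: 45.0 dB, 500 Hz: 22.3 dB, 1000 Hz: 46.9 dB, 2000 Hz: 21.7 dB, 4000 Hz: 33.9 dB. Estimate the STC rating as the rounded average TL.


Given TL values at each frequency:
  125 Hz: 22.5 dB
  250 Hz: 45.0 dB
  500 Hz: 22.3 dB
  1000 Hz: 46.9 dB
  2000 Hz: 21.7 dB
  4000 Hz: 33.9 dB
Formula: STC ~ round(average of TL values)
Sum = 22.5 + 45.0 + 22.3 + 46.9 + 21.7 + 33.9 = 192.3
Average = 192.3 / 6 = 32.05
Rounded: 32

32


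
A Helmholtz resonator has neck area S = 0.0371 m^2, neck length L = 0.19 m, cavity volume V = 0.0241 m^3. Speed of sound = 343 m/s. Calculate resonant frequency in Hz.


Given values:
  S = 0.0371 m^2, L = 0.19 m, V = 0.0241 m^3, c = 343 m/s
Formula: f = (c / (2*pi)) * sqrt(S / (V * L))
Compute V * L = 0.0241 * 0.19 = 0.004579
Compute S / (V * L) = 0.0371 / 0.004579 = 8.1022
Compute sqrt(8.1022) = 2.846436
Compute c / (2*pi) = 343 / 6.283185 = 54.590148
f = 54.590148 * 2.846436 = 155.39

155.39 Hz


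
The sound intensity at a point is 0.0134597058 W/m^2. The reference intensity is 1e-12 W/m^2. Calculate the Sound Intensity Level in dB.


Given values:
  I = 0.0134597058 W/m^2
  I_ref = 1e-12 W/m^2
Formula: SIL = 10 * log10(I / I_ref)
Compute ratio: I / I_ref = 13459705800
Compute log10: log10(13459705800) = 10.129036
Multiply: SIL = 10 * 10.129036 = 101.29

101.29 dB


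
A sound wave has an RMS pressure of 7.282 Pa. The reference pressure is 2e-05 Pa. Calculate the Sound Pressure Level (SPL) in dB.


Given values:
  p = 7.282 Pa
  p_ref = 2e-05 Pa
Formula: SPL = 20 * log10(p / p_ref)
Compute ratio: p / p_ref = 7.282 / 2e-05 = 364100
Compute log10: log10(364100) = 5.561221
Multiply: SPL = 20 * 5.561221 = 111.22

111.22 dB


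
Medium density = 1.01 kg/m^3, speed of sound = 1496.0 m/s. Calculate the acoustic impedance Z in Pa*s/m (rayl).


Given values:
  rho = 1.01 kg/m^3
  c = 1496.0 m/s
Formula: Z = rho * c
Z = 1.01 * 1496.0
Z = 1510.96

1510.96 rayl


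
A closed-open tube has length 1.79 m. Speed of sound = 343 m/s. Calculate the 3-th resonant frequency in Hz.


Given values:
  Tube type: closed-open, L = 1.79 m, c = 343 m/s, n = 3
Formula: f_n = (2n - 1) * c / (4 * L)
Compute 2n - 1 = 2*3 - 1 = 5
Compute 4 * L = 4 * 1.79 = 7.16
f = 5 * 343 / 7.16
f = 239.53

239.53 Hz


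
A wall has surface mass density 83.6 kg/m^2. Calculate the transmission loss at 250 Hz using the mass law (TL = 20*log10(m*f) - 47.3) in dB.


Given values:
  m = 83.6 kg/m^2, f = 250 Hz
Formula: TL = 20 * log10(m * f) - 47.3
Compute m * f = 83.6 * 250 = 20900.0
Compute log10(20900.0) = 4.320146
Compute 20 * 4.320146 = 86.4029
TL = 86.4029 - 47.3 = 39.1

39.1 dB


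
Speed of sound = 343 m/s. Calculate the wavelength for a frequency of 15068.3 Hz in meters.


Given values:
  c = 343 m/s, f = 15068.3 Hz
Formula: lambda = c / f
lambda = 343 / 15068.3
lambda = 0.0228

0.0228 m


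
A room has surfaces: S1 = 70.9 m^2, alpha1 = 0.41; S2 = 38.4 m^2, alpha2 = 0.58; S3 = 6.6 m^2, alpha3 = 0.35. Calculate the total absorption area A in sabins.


Given surfaces:
  Surface 1: 70.9 * 0.41 = 29.069
  Surface 2: 38.4 * 0.58 = 22.272
  Surface 3: 6.6 * 0.35 = 2.31
Formula: A = sum(Si * alpha_i)
A = 29.069 + 22.272 + 2.31
A = 53.65

53.65 sabins


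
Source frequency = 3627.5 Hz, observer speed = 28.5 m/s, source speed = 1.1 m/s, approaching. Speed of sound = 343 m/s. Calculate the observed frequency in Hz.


Given values:
  f_s = 3627.5 Hz, v_o = 28.5 m/s, v_s = 1.1 m/s
  Direction: approaching
Formula: f_o = f_s * (c + v_o) / (c - v_s)
Numerator: c + v_o = 343 + 28.5 = 371.5
Denominator: c - v_s = 343 - 1.1 = 341.9
f_o = 3627.5 * 371.5 / 341.9 = 3941.55

3941.55 Hz


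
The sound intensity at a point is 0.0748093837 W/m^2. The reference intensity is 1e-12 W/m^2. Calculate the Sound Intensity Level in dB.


Given values:
  I = 0.0748093837 W/m^2
  I_ref = 1e-12 W/m^2
Formula: SIL = 10 * log10(I / I_ref)
Compute ratio: I / I_ref = 74809383700
Compute log10: log10(74809383700) = 10.873956
Multiply: SIL = 10 * 10.873956 = 108.74

108.74 dB


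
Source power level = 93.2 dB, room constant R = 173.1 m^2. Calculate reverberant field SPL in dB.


Given values:
  Lw = 93.2 dB, R = 173.1 m^2
Formula: SPL = Lw + 10 * log10(4 / R)
Compute 4 / R = 4 / 173.1 = 0.023108
Compute 10 * log10(0.023108) = -16.3624
SPL = 93.2 + (-16.3624) = 76.84

76.84 dB


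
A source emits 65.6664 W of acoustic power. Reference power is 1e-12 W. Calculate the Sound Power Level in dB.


Given values:
  W = 65.6664 W
  W_ref = 1e-12 W
Formula: SWL = 10 * log10(W / W_ref)
Compute ratio: W / W_ref = 65666400000000
Compute log10: log10(65666400000000) = 13.817343
Multiply: SWL = 10 * 13.817343 = 138.17

138.17 dB


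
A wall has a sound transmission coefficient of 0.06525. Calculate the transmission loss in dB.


Given values:
  tau = 0.06525
Formula: TL = 10 * log10(1 / tau)
Compute 1 / tau = 1 / 0.06525 = 15.3257
Compute log10(15.3257) = 1.18542
TL = 10 * 1.18542 = 11.85

11.85 dB


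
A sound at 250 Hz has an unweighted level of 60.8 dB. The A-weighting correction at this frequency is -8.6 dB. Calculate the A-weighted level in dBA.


Given values:
  SPL = 60.8 dB
  A-weighting at 250 Hz = -8.6 dB
Formula: L_A = SPL + A_weight
L_A = 60.8 + (-8.6)
L_A = 52.2

52.2 dBA


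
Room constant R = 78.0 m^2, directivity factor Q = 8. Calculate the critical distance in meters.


Given values:
  R = 78.0 m^2, Q = 8
Formula: d_c = 0.141 * sqrt(Q * R)
Compute Q * R = 8 * 78.0 = 624.0
Compute sqrt(624.0) = 24.98
d_c = 0.141 * 24.98 = 3.522

3.522 m


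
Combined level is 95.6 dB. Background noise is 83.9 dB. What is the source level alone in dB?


Given values:
  L_total = 95.6 dB, L_bg = 83.9 dB
Formula: L_source = 10 * log10(10^(L_total/10) - 10^(L_bg/10))
Convert to linear:
  10^(95.6/10) = 3630780547.701
  10^(83.9/10) = 245470891.5685
Difference: 3630780547.701 - 245470891.5685 = 3385309656.1325
L_source = 10 * log10(3385309656.1325) = 95.3

95.3 dB


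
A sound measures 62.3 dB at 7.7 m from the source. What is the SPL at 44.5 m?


Given values:
  SPL1 = 62.3 dB, r1 = 7.7 m, r2 = 44.5 m
Formula: SPL2 = SPL1 - 20 * log10(r2 / r1)
Compute ratio: r2 / r1 = 44.5 / 7.7 = 5.7792
Compute log10: log10(5.7792) = 0.761868
Compute drop: 20 * 0.761868 = 15.2374
SPL2 = 62.3 - 15.2374 = 47.06

47.06 dB


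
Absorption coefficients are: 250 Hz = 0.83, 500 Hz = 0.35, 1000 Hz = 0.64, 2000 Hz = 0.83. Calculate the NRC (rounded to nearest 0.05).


Given values:
  a_250 = 0.83, a_500 = 0.35
  a_1000 = 0.64, a_2000 = 0.83
Formula: NRC = (a250 + a500 + a1000 + a2000) / 4
Sum = 0.83 + 0.35 + 0.64 + 0.83 = 2.65
NRC = 2.65 / 4 = 0.6625
Rounded to nearest 0.05: 0.65

0.65


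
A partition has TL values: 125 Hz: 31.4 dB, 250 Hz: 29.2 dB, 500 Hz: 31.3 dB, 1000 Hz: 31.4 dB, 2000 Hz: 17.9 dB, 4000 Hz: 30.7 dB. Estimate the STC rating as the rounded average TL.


Given TL values at each frequency:
  125 Hz: 31.4 dB
  250 Hz: 29.2 dB
  500 Hz: 31.3 dB
  1000 Hz: 31.4 dB
  2000 Hz: 17.9 dB
  4000 Hz: 30.7 dB
Formula: STC ~ round(average of TL values)
Sum = 31.4 + 29.2 + 31.3 + 31.4 + 17.9 + 30.7 = 171.9
Average = 171.9 / 6 = 28.65
Rounded: 29

29


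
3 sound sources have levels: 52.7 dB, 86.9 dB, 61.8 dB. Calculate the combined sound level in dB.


Formula: L_total = 10 * log10( sum(10^(Li/10)) )
  Source 1: 10^(52.7/10) = 186208.7137
  Source 2: 10^(86.9/10) = 489778819.3684
  Source 3: 10^(61.8/10) = 1513561.2484
Sum of linear values = 491478589.3305
L_total = 10 * log10(491478589.3305) = 86.92

86.92 dB


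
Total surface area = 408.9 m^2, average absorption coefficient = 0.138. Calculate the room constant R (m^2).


Given values:
  S = 408.9 m^2, alpha = 0.138
Formula: R = S * alpha / (1 - alpha)
Numerator: 408.9 * 0.138 = 56.4282
Denominator: 1 - 0.138 = 0.862
R = 56.4282 / 0.862 = 65.46

65.46 m^2


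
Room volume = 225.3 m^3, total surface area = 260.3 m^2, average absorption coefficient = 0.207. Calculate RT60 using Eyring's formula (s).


Given values:
  V = 225.3 m^3, S = 260.3 m^2, alpha = 0.207
Formula: RT60 = 0.161 * V / (-S * ln(1 - alpha))
Compute ln(1 - 0.207) = ln(0.793) = -0.231932
Denominator: -260.3 * -0.231932 = 60.3719
Numerator: 0.161 * 225.3 = 36.2733
RT60 = 36.2733 / 60.3719 = 0.601

0.601 s


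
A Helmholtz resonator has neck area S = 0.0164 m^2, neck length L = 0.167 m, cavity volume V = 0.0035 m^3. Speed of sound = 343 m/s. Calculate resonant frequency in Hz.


Given values:
  S = 0.0164 m^2, L = 0.167 m, V = 0.0035 m^3, c = 343 m/s
Formula: f = (c / (2*pi)) * sqrt(S / (V * L))
Compute V * L = 0.0035 * 0.167 = 0.0005845
Compute S / (V * L) = 0.0164 / 0.0005845 = 28.0582
Compute sqrt(28.0582) = 5.296999
Compute c / (2*pi) = 343 / 6.283185 = 54.590148
f = 54.590148 * 5.296999 = 289.16

289.16 Hz


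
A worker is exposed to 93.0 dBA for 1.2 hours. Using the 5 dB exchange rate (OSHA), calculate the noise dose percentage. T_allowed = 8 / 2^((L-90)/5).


Given values:
  L = 93.0 dBA, T = 1.2 hours
Formula: T_allowed = 8 / 2^((L - 90) / 5)
Compute exponent: (93.0 - 90) / 5 = 0.6
Compute 2^(0.6) = 1.515717
T_allowed = 8 / 1.515717 = 5.27803 hours
Dose = (T / T_allowed) * 100
Dose = (1.2 / 5.27803) * 100 = 22.74

22.74 %


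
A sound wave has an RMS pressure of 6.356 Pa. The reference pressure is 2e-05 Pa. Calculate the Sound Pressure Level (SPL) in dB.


Given values:
  p = 6.356 Pa
  p_ref = 2e-05 Pa
Formula: SPL = 20 * log10(p / p_ref)
Compute ratio: p / p_ref = 6.356 / 2e-05 = 317800
Compute log10: log10(317800) = 5.502154
Multiply: SPL = 20 * 5.502154 = 110.04

110.04 dB


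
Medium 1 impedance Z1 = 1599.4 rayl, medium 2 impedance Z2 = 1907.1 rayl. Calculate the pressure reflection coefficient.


Given values:
  Z1 = 1599.4 rayl, Z2 = 1907.1 rayl
Formula: R = (Z2 - Z1) / (Z2 + Z1)
Numerator: Z2 - Z1 = 1907.1 - 1599.4 = 307.7
Denominator: Z2 + Z1 = 1907.1 + 1599.4 = 3506.5
R = 307.7 / 3506.5 = 0.0878

0.0878


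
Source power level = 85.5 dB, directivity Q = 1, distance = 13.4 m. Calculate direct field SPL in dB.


Given values:
  Lw = 85.5 dB, Q = 1, r = 13.4 m
Formula: SPL = Lw + 10 * log10(Q / (4 * pi * r^2))
Compute 4 * pi * r^2 = 4 * pi * 13.4^2 = 2256.4175
Compute Q / denom = 1 / 2256.4175 = 0.00044318
Compute 10 * log10(0.00044318) = -33.5342
SPL = 85.5 + (-33.5342) = 51.97

51.97 dB


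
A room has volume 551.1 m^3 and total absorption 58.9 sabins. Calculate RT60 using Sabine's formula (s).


Given values:
  V = 551.1 m^3
  A = 58.9 sabins
Formula: RT60 = 0.161 * V / A
Numerator: 0.161 * 551.1 = 88.7271
RT60 = 88.7271 / 58.9 = 1.506

1.506 s


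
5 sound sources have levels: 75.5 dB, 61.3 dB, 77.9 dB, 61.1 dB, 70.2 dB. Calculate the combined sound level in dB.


Formula: L_total = 10 * log10( sum(10^(Li/10)) )
  Source 1: 10^(75.5/10) = 35481338.9234
  Source 2: 10^(61.3/10) = 1348962.8826
  Source 3: 10^(77.9/10) = 61659500.1861
  Source 4: 10^(61.1/10) = 1288249.5517
  Source 5: 10^(70.2/10) = 10471285.4805
Sum of linear values = 110249337.0243
L_total = 10 * log10(110249337.0243) = 80.42

80.42 dB


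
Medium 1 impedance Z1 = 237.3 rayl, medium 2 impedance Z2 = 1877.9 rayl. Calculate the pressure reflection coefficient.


Given values:
  Z1 = 237.3 rayl, Z2 = 1877.9 rayl
Formula: R = (Z2 - Z1) / (Z2 + Z1)
Numerator: Z2 - Z1 = 1877.9 - 237.3 = 1640.6
Denominator: Z2 + Z1 = 1877.9 + 237.3 = 2115.2
R = 1640.6 / 2115.2 = 0.7756

0.7756


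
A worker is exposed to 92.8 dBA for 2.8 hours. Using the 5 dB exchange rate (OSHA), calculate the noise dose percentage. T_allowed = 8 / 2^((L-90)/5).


Given values:
  L = 92.8 dBA, T = 2.8 hours
Formula: T_allowed = 8 / 2^((L - 90) / 5)
Compute exponent: (92.8 - 90) / 5 = 0.56
Compute 2^(0.56) = 1.474269
T_allowed = 8 / 1.474269 = 5.426418 hours
Dose = (T / T_allowed) * 100
Dose = (2.8 / 5.426418) * 100 = 51.6

51.6 %


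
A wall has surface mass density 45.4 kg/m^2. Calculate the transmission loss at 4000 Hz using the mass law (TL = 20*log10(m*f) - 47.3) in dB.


Given values:
  m = 45.4 kg/m^2, f = 4000 Hz
Formula: TL = 20 * log10(m * f) - 47.3
Compute m * f = 45.4 * 4000 = 181600.0
Compute log10(181600.0) = 5.259116
Compute 20 * 5.259116 = 105.1823
TL = 105.1823 - 47.3 = 57.88

57.88 dB


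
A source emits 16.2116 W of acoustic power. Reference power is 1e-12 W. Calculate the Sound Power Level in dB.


Given values:
  W = 16.2116 W
  W_ref = 1e-12 W
Formula: SWL = 10 * log10(W / W_ref)
Compute ratio: W / W_ref = 16211600000000
Compute log10: log10(16211600000000) = 13.209826
Multiply: SWL = 10 * 13.209826 = 132.1

132.1 dB


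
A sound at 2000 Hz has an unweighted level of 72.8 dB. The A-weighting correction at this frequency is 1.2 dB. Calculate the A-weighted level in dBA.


Given values:
  SPL = 72.8 dB
  A-weighting at 2000 Hz = 1.2 dB
Formula: L_A = SPL + A_weight
L_A = 72.8 + (1.2)
L_A = 74.0

74.0 dBA


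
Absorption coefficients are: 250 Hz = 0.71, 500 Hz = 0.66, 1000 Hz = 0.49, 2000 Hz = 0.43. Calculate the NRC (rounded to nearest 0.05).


Given values:
  a_250 = 0.71, a_500 = 0.66
  a_1000 = 0.49, a_2000 = 0.43
Formula: NRC = (a250 + a500 + a1000 + a2000) / 4
Sum = 0.71 + 0.66 + 0.49 + 0.43 = 2.29
NRC = 2.29 / 4 = 0.5725
Rounded to nearest 0.05: 0.55

0.55


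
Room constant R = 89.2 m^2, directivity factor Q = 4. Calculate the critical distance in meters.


Given values:
  R = 89.2 m^2, Q = 4
Formula: d_c = 0.141 * sqrt(Q * R)
Compute Q * R = 4 * 89.2 = 356.8
Compute sqrt(356.8) = 18.8892
d_c = 0.141 * 18.8892 = 2.663

2.663 m


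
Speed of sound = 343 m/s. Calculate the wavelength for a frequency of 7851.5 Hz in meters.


Given values:
  c = 343 m/s, f = 7851.5 Hz
Formula: lambda = c / f
lambda = 343 / 7851.5
lambda = 0.0437

0.0437 m


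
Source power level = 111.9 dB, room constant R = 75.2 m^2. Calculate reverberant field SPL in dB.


Given values:
  Lw = 111.9 dB, R = 75.2 m^2
Formula: SPL = Lw + 10 * log10(4 / R)
Compute 4 / R = 4 / 75.2 = 0.053191
Compute 10 * log10(0.053191) = -12.7416
SPL = 111.9 + (-12.7416) = 99.16

99.16 dB


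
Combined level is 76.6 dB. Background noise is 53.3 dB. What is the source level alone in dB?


Given values:
  L_total = 76.6 dB, L_bg = 53.3 dB
Formula: L_source = 10 * log10(10^(L_total/10) - 10^(L_bg/10))
Convert to linear:
  10^(76.6/10) = 45708818.9615
  10^(53.3/10) = 213796.209
Difference: 45708818.9615 - 213796.209 = 45495022.7525
L_source = 10 * log10(45495022.7525) = 76.58

76.58 dB


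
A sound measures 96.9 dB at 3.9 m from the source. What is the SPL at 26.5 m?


Given values:
  SPL1 = 96.9 dB, r1 = 3.9 m, r2 = 26.5 m
Formula: SPL2 = SPL1 - 20 * log10(r2 / r1)
Compute ratio: r2 / r1 = 26.5 / 3.9 = 6.7949
Compute log10: log10(6.7949) = 0.832183
Compute drop: 20 * 0.832183 = 16.6437
SPL2 = 96.9 - 16.6437 = 80.26

80.26 dB


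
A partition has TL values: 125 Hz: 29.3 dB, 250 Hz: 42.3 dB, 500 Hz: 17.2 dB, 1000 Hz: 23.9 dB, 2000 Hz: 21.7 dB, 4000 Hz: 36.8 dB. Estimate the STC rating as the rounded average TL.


Given TL values at each frequency:
  125 Hz: 29.3 dB
  250 Hz: 42.3 dB
  500 Hz: 17.2 dB
  1000 Hz: 23.9 dB
  2000 Hz: 21.7 dB
  4000 Hz: 36.8 dB
Formula: STC ~ round(average of TL values)
Sum = 29.3 + 42.3 + 17.2 + 23.9 + 21.7 + 36.8 = 171.2
Average = 171.2 / 6 = 28.53
Rounded: 29

29


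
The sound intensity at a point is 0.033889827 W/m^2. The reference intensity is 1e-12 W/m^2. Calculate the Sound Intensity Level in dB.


Given values:
  I = 0.033889827 W/m^2
  I_ref = 1e-12 W/m^2
Formula: SIL = 10 * log10(I / I_ref)
Compute ratio: I / I_ref = 33889827000
Compute log10: log10(33889827000) = 10.530069
Multiply: SIL = 10 * 10.530069 = 105.3

105.3 dB


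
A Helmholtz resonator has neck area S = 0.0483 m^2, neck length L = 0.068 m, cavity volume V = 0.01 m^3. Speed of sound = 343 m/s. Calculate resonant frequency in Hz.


Given values:
  S = 0.0483 m^2, L = 0.068 m, V = 0.01 m^3, c = 343 m/s
Formula: f = (c / (2*pi)) * sqrt(S / (V * L))
Compute V * L = 0.01 * 0.068 = 0.00068
Compute S / (V * L) = 0.0483 / 0.00068 = 71.0294
Compute sqrt(71.0294) = 8.427894
Compute c / (2*pi) = 343 / 6.283185 = 54.590148
f = 54.590148 * 8.427894 = 460.08

460.08 Hz


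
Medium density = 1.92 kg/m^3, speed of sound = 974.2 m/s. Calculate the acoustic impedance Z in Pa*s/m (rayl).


Given values:
  rho = 1.92 kg/m^3
  c = 974.2 m/s
Formula: Z = rho * c
Z = 1.92 * 974.2
Z = 1870.46

1870.46 rayl


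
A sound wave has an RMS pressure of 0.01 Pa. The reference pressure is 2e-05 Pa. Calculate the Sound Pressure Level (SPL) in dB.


Given values:
  p = 0.01 Pa
  p_ref = 2e-05 Pa
Formula: SPL = 20 * log10(p / p_ref)
Compute ratio: p / p_ref = 0.01 / 2e-05 = 500
Compute log10: log10(500) = 2.69897
Multiply: SPL = 20 * 2.69897 = 53.98

53.98 dB


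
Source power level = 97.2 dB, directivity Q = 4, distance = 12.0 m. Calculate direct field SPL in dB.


Given values:
  Lw = 97.2 dB, Q = 4, r = 12.0 m
Formula: SPL = Lw + 10 * log10(Q / (4 * pi * r^2))
Compute 4 * pi * r^2 = 4 * pi * 12.0^2 = 1809.5574
Compute Q / denom = 4 / 1809.5574 = 0.00221049
Compute 10 * log10(0.00221049) = -26.5551
SPL = 97.2 + (-26.5551) = 70.64

70.64 dB


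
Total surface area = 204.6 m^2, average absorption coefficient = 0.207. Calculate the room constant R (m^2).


Given values:
  S = 204.6 m^2, alpha = 0.207
Formula: R = S * alpha / (1 - alpha)
Numerator: 204.6 * 0.207 = 42.3522
Denominator: 1 - 0.207 = 0.793
R = 42.3522 / 0.793 = 53.41

53.41 m^2


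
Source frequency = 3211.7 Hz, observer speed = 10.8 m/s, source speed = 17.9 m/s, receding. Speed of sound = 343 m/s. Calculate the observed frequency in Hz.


Given values:
  f_s = 3211.7 Hz, v_o = 10.8 m/s, v_s = 17.9 m/s
  Direction: receding
Formula: f_o = f_s * (c - v_o) / (c + v_s)
Numerator: c - v_o = 343 - 10.8 = 332.2
Denominator: c + v_s = 343 + 17.9 = 360.9
f_o = 3211.7 * 332.2 / 360.9 = 2956.29

2956.29 Hz


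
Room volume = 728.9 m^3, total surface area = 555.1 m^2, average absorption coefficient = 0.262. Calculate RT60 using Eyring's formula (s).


Given values:
  V = 728.9 m^3, S = 555.1 m^2, alpha = 0.262
Formula: RT60 = 0.161 * V / (-S * ln(1 - alpha))
Compute ln(1 - 0.262) = ln(0.738) = -0.303811
Denominator: -555.1 * -0.303811 = 168.6455
Numerator: 0.161 * 728.9 = 117.3529
RT60 = 117.3529 / 168.6455 = 0.696

0.696 s


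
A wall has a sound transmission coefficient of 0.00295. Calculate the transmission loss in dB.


Given values:
  tau = 0.00295
Formula: TL = 10 * log10(1 / tau)
Compute 1 / tau = 1 / 0.00295 = 338.9831
Compute log10(338.9831) = 2.530178
TL = 10 * 2.530178 = 25.3

25.3 dB


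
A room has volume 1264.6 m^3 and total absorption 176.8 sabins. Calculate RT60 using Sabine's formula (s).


Given values:
  V = 1264.6 m^3
  A = 176.8 sabins
Formula: RT60 = 0.161 * V / A
Numerator: 0.161 * 1264.6 = 203.6006
RT60 = 203.6006 / 176.8 = 1.152

1.152 s


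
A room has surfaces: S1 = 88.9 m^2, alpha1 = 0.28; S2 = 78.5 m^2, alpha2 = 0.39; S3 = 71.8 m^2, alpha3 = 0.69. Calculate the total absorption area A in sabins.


Given surfaces:
  Surface 1: 88.9 * 0.28 = 24.892
  Surface 2: 78.5 * 0.39 = 30.615
  Surface 3: 71.8 * 0.69 = 49.542
Formula: A = sum(Si * alpha_i)
A = 24.892 + 30.615 + 49.542
A = 105.05

105.05 sabins


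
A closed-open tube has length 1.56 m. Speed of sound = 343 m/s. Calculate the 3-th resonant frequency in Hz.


Given values:
  Tube type: closed-open, L = 1.56 m, c = 343 m/s, n = 3
Formula: f_n = (2n - 1) * c / (4 * L)
Compute 2n - 1 = 2*3 - 1 = 5
Compute 4 * L = 4 * 1.56 = 6.24
f = 5 * 343 / 6.24
f = 274.84

274.84 Hz


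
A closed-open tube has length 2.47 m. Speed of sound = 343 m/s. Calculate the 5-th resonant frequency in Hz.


Given values:
  Tube type: closed-open, L = 2.47 m, c = 343 m/s, n = 5
Formula: f_n = (2n - 1) * c / (4 * L)
Compute 2n - 1 = 2*5 - 1 = 9
Compute 4 * L = 4 * 2.47 = 9.88
f = 9 * 343 / 9.88
f = 312.45

312.45 Hz


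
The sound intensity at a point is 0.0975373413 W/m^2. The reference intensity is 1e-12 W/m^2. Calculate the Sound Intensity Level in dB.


Given values:
  I = 0.0975373413 W/m^2
  I_ref = 1e-12 W/m^2
Formula: SIL = 10 * log10(I / I_ref)
Compute ratio: I / I_ref = 97537341300
Compute log10: log10(97537341300) = 10.989171
Multiply: SIL = 10 * 10.989171 = 109.89

109.89 dB


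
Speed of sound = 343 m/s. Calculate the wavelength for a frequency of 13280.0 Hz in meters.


Given values:
  c = 343 m/s, f = 13280.0 Hz
Formula: lambda = c / f
lambda = 343 / 13280.0
lambda = 0.0258

0.0258 m


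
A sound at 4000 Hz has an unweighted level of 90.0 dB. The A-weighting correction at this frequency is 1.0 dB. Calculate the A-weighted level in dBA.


Given values:
  SPL = 90.0 dB
  A-weighting at 4000 Hz = 1.0 dB
Formula: L_A = SPL + A_weight
L_A = 90.0 + (1.0)
L_A = 91.0

91.0 dBA


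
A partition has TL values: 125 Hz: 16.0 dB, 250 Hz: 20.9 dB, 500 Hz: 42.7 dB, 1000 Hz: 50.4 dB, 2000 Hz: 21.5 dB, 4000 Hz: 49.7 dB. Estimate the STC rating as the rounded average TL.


Given TL values at each frequency:
  125 Hz: 16.0 dB
  250 Hz: 20.9 dB
  500 Hz: 42.7 dB
  1000 Hz: 50.4 dB
  2000 Hz: 21.5 dB
  4000 Hz: 49.7 dB
Formula: STC ~ round(average of TL values)
Sum = 16.0 + 20.9 + 42.7 + 50.4 + 21.5 + 49.7 = 201.2
Average = 201.2 / 6 = 33.53
Rounded: 34

34


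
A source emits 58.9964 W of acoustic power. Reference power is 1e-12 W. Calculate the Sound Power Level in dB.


Given values:
  W = 58.9964 W
  W_ref = 1e-12 W
Formula: SWL = 10 * log10(W / W_ref)
Compute ratio: W / W_ref = 58996400000000
Compute log10: log10(58996400000000) = 13.770826
Multiply: SWL = 10 * 13.770826 = 137.71

137.71 dB


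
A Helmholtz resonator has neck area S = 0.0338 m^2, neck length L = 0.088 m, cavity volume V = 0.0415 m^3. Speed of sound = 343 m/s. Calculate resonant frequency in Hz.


Given values:
  S = 0.0338 m^2, L = 0.088 m, V = 0.0415 m^3, c = 343 m/s
Formula: f = (c / (2*pi)) * sqrt(S / (V * L))
Compute V * L = 0.0415 * 0.088 = 0.003652
Compute S / (V * L) = 0.0338 / 0.003652 = 9.2552
Compute sqrt(9.2552) = 3.042236
Compute c / (2*pi) = 343 / 6.283185 = 54.590148
f = 54.590148 * 3.042236 = 166.08

166.08 Hz


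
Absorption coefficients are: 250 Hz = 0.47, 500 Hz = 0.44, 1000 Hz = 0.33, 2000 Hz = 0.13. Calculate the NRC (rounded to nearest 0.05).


Given values:
  a_250 = 0.47, a_500 = 0.44
  a_1000 = 0.33, a_2000 = 0.13
Formula: NRC = (a250 + a500 + a1000 + a2000) / 4
Sum = 0.47 + 0.44 + 0.33 + 0.13 = 1.37
NRC = 1.37 / 4 = 0.3425
Rounded to nearest 0.05: 0.35

0.35


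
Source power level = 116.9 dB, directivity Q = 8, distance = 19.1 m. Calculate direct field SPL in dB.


Given values:
  Lw = 116.9 dB, Q = 8, r = 19.1 m
Formula: SPL = Lw + 10 * log10(Q / (4 * pi * r^2))
Compute 4 * pi * r^2 = 4 * pi * 19.1^2 = 4584.3377
Compute Q / denom = 8 / 4584.3377 = 0.00174507
Compute 10 * log10(0.00174507) = -27.5819
SPL = 116.9 + (-27.5819) = 89.32

89.32 dB


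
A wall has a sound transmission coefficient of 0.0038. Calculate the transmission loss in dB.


Given values:
  tau = 0.0038
Formula: TL = 10 * log10(1 / tau)
Compute 1 / tau = 1 / 0.0038 = 263.1579
Compute log10(263.1579) = 2.420216
TL = 10 * 2.420216 = 24.2

24.2 dB


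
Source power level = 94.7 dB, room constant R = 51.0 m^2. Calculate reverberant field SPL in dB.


Given values:
  Lw = 94.7 dB, R = 51.0 m^2
Formula: SPL = Lw + 10 * log10(4 / R)
Compute 4 / R = 4 / 51.0 = 0.078431
Compute 10 * log10(0.078431) = -11.0551
SPL = 94.7 + (-11.0551) = 83.64

83.64 dB


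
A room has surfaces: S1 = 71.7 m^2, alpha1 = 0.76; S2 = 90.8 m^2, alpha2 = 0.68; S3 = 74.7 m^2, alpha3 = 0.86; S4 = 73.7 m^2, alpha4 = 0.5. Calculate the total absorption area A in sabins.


Given surfaces:
  Surface 1: 71.7 * 0.76 = 54.492
  Surface 2: 90.8 * 0.68 = 61.744
  Surface 3: 74.7 * 0.86 = 64.242
  Surface 4: 73.7 * 0.5 = 36.85
Formula: A = sum(Si * alpha_i)
A = 54.492 + 61.744 + 64.242 + 36.85
A = 217.33

217.33 sabins
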